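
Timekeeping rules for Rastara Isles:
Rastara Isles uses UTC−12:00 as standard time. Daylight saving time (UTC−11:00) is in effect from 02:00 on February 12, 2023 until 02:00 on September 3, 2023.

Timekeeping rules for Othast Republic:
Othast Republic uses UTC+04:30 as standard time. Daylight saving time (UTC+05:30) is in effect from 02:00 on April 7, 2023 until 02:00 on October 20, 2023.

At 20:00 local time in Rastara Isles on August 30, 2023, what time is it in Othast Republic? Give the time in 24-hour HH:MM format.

12:30

August 30, 2023 falls between 12 February and 3 September, so daylight saving is in effect and Rastara Isles is at UTC−11:00.
20:00 Rastara Isles + 11h = 07:00 UTC (rolling into the next day, 31 August 2023).
At the standard offset (UTC+04:30), 07:00 UTC + 4h30m = 11:30 Othast Republic standard time.
The standard-time date in Othast Republic, August 31, 2023, falls between 7 April and 20 October, so daylight saving is in effect and Othast Republic is at UTC+05:30.
07:00 UTC + 5h30m = 12:30 Othast Republic.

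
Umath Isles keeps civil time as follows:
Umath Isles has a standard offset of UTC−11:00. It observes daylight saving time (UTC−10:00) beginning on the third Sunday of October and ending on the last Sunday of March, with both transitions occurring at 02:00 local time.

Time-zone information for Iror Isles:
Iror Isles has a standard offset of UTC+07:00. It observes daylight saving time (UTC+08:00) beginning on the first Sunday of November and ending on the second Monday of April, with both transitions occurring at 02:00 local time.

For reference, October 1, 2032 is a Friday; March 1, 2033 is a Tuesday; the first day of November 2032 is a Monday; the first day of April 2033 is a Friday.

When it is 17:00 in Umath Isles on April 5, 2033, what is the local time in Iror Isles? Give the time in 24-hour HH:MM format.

12:00

1 October 2032 is a Friday, so the first Sunday is October 3 and the third is October 17.
1 March 2033 is a Tuesday, so Sundays fall on 6, 13, 20, 27; the last is March 27.
April 5, 2033 does not fall between 17 October 2032 and 27 March 2033, so daylight saving is not in effect and Umath Isles is at UTC−11:00.
17:00 Umath Isles + 11h = 04:00 UTC (rolling into the next day, 6 April 2033).
1 November 2032 is a Monday, so the first Sunday is November 7.
1 April 2033 is a Friday, so the first Monday is April 4 and the second is April 11.
At the standard offset (UTC+07:00), 04:00 UTC + 7h = 11:00 Iror Isles standard time.
The standard-time date in Iror Isles, April 6, 2033, lies within the daylight-saving period (7 November 2032 – 11 April 2033), so Iror Isles is on daylight time, UTC+08:00.
04:00 UTC + 8h = 12:00 Iror Isles.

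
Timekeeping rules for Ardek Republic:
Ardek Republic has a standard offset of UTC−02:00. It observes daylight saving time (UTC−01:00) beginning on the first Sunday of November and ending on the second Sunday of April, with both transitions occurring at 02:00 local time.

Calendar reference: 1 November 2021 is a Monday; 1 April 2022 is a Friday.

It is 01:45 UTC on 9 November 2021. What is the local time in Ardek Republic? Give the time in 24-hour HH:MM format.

1 November 2021 is a Monday, so the first Sunday is November 7.
1 April 2022 is a Friday, so the first Sunday is April 3 and the second is April 10.
At the standard offset (UTC−02:00), 01:45 UTC − 2h = 23:45 Ardek Republic standard time (rolling into the previous day, 8 November 2021).
The standard-time date in Ardek Republic, 8 November 2021, lies within the daylight-saving period (7 November 2021 – 10 April 2022), so Ardek Republic is on daylight time, UTC−01:00.
01:45 UTC − 1h = 00:45 local.

00:45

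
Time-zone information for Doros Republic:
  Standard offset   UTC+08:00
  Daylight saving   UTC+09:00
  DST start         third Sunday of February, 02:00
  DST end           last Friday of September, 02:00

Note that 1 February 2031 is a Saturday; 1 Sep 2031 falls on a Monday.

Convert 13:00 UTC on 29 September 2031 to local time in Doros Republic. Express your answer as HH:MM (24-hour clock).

21:00

1 February 2031 is a Saturday, so the first Sunday is February 2 and the third is February 16.
1 September 2031 is a Monday, so Fridays fall on 5, 12, 19, 26; the last is September 26.
At the standard offset (UTC+08:00), 13:00 UTC + 8h = 21:00 Doros Republic standard time.
Daylight saving runs 16 February – 26 September; the standard-time date in Doros Republic, 29 September 2031, is outside that window, so Doros Republic is on standard time at UTC+08:00.
13:00 UTC + 8h = 21:00 local.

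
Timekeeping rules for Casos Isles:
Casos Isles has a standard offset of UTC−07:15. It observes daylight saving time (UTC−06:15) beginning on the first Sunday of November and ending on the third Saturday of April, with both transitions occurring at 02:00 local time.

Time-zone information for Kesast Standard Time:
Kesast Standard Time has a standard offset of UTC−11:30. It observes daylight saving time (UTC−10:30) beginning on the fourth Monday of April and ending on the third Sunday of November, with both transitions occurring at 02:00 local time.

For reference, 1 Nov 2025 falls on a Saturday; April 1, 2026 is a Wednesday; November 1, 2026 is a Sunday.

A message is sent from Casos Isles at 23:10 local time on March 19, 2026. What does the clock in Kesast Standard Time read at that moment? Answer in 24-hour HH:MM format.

1 November 2025 is a Saturday, so the first Sunday is November 2.
1 April 2026 is a Wednesday, so the first Saturday is April 4 and the third is April 18.
March 19, 2026 falls between 2 November 2025 and 18 April 2026, so daylight saving is in effect and Casos Isles is at UTC−06:15.
23:10 Casos Isles + 6h15m = 05:25 UTC (rolling into the next day, 20 March 2026).
1 April 2026 is a Wednesday, so the first Monday is April 6 and the fourth is April 27.
1 November 2026 is a Sunday, so the first Sunday is November 1 and the third is November 15.
At the standard offset (UTC−11:30), 05:25 UTC − 11h30m = 17:55 Kesast Standard Time standard time (rolling into the previous day, 19 March 2026).
The standard-time date in Kesast Standard Time, March 19, 2026, does not fall between 27 April and 15 November, so daylight saving is not in effect and Kesast Standard Time is at UTC−11:30.
05:25 UTC − 11h30m = 17:55 Kesast Standard Time (rolling into the previous day, 19 March 2026).

17:55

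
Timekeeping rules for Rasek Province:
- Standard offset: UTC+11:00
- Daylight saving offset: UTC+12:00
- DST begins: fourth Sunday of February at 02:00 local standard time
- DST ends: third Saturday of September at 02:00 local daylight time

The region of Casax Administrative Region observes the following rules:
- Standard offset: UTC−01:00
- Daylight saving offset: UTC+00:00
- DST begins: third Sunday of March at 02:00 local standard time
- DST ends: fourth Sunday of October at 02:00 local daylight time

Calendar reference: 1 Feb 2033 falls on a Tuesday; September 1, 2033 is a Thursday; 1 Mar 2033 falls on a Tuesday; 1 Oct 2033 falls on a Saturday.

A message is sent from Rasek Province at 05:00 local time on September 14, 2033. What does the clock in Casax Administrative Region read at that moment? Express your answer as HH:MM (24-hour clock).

17:00

1 February 2033 is a Tuesday, so the first Sunday is February 6 and the fourth is February 27.
1 September 2033 is a Thursday, so the first Saturday is September 3 and the third is September 17.
September 14, 2033 falls between 27 February and 17 September, so daylight saving is in effect and Rasek Province is at UTC+12:00.
05:00 Rasek Province − 12h = 17:00 UTC (rolling into the previous day, 13 September 2033).
1 March 2033 is a Tuesday, so the first Sunday is March 6 and the third is March 20.
1 October 2033 is a Saturday, so the first Sunday is October 2 and the fourth is October 23.
At the standard offset (UTC−01:00), 17:00 UTC − 1h = 16:00 Casax Administrative Region standard time.
Daylight saving runs 20 March – 23 October; the standard-time date in Casax Administrative Region, September 13, 2033, is inside that window, so Casax Administrative Region is at UTC+00:00.
17:00 UTC + 0h = 17:00 Casax Administrative Region.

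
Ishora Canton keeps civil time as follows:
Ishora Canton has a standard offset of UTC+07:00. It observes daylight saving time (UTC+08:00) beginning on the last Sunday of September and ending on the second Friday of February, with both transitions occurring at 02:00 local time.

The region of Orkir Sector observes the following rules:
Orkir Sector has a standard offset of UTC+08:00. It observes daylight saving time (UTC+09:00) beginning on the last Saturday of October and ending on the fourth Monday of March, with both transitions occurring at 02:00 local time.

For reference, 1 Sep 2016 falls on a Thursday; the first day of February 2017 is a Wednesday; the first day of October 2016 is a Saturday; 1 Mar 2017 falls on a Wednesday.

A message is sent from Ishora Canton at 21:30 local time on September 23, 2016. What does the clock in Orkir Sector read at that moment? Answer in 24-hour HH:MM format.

22:30

1 September 2016 is a Thursday, so Sundays fall on 4, 11, 18, 25; the last is September 25.
1 February 2017 is a Wednesday, so the first Friday is February 3 and the second is February 10.
September 23, 2016 does not fall between 25 September 2016 and 10 February 2017, so daylight saving is not in effect and Ishora Canton is at UTC+07:00.
21:30 Ishora Canton − 7h = 14:30 UTC.
1 October 2016 is a Saturday, so Saturdays fall on 1, 8, 15, 22, 29; the last is October 29.
1 March 2017 is a Wednesday, so the first Monday is March 6 and the fourth is March 27.
At the standard offset (UTC+08:00), 14:30 UTC + 8h = 22:30 Orkir Sector standard time.
Daylight saving runs 29 October 2016 – 27 March 2017; the standard-time date in Orkir Sector, September 23, 2016, is outside that window, so Orkir Sector is on standard time at UTC+08:00.
14:30 UTC + 8h = 22:30 Orkir Sector.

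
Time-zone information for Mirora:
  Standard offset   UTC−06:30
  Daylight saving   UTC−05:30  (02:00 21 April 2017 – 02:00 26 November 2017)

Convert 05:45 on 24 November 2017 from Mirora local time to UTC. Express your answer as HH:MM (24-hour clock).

11:15

Daylight saving runs 21 April – 26 November; 24 November 2017 is inside that window, so Mirora is at UTC−05:30.
05:45 local + 5h30m = 11:15 UTC.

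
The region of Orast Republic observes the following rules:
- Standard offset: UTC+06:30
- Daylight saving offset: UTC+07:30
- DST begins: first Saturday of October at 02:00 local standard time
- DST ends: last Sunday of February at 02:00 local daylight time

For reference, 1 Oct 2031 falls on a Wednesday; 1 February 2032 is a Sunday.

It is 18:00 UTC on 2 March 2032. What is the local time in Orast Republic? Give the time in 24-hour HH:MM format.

00:30

1 October 2031 is a Wednesday, so the first Saturday is October 4.
1 February 2032 is a Sunday, so Sundays fall on 1, 8, 15, 22, 29; the last is February 29.
At the standard offset (UTC+06:30), 18:00 UTC + 6h30m = 00:30 Orast Republic standard time (rolling into the next day, 3 March 2032).
Daylight saving runs 4 October 2031 – 29 February 2032; the standard-time date in Orast Republic, 3 March 2032, is outside that window, so Orast Republic is on standard time at UTC+06:30.
18:00 UTC + 6h30m = 00:30 local (rolling into the next day, 3 March 2032).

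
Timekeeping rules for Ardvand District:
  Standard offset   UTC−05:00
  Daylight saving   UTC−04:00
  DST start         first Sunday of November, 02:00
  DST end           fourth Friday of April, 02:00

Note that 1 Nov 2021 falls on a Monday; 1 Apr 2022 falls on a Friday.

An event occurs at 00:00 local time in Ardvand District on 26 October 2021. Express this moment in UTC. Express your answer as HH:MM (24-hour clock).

1 November 2021 is a Monday, so the first Sunday is November 7.
1 April 2022 is a Friday, so the first Friday is April 1 and the fourth is April 22.
Daylight saving runs 7 November 2021 – 22 April 2022; 26 October 2021 is outside that window, so Ardvand District is on standard time at UTC−05:00.
00:00 local + 5h = 05:00 UTC.

05:00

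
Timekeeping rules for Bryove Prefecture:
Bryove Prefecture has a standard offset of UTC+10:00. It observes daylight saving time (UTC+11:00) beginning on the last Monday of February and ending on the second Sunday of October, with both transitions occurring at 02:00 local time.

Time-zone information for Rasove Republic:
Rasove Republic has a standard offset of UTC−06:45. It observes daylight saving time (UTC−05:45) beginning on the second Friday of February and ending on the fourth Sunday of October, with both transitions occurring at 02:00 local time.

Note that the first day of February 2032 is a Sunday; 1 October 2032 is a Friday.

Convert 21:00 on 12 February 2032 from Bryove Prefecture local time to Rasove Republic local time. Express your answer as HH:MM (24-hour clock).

04:15

1 February 2032 is a Sunday, so Mondays fall on 2, 9, 16, 23; the last is February 23.
1 October 2032 is a Friday, so the first Sunday is October 3 and the second is October 10.
12 February 2032 does not fall between 23 February and 10 October, so daylight saving is not in effect and Bryove Prefecture is at UTC+10:00.
21:00 Bryove Prefecture − 10h = 11:00 UTC.
1 February 2032 is a Sunday, so the first Friday is February 6 and the second is February 13.
1 October 2032 is a Friday, so the first Sunday is October 3 and the fourth is October 24.
At the standard offset (UTC−06:45), 11:00 UTC − 6h45m = 04:15 Rasove Republic standard time.
Daylight saving runs 13 February – 24 October; the standard-time date in Rasove Republic, 12 February 2032, is outside that window, so Rasove Republic is on standard time at UTC−06:45.
11:00 UTC − 6h45m = 04:15 Rasove Republic.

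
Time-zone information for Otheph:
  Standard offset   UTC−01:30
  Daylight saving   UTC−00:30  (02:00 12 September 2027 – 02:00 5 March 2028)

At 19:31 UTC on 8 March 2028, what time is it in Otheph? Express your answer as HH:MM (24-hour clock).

18:01

At the standard offset (UTC−01:30), 19:31 UTC − 1h30m = 18:01 Otheph standard time.
The standard-time date in Otheph, 8 March 2028, is outside the daylight-saving period (12 September 2027 – 5 March 2028), so Otheph is on standard time, UTC−01:30.
19:31 UTC − 1h30m = 18:01 local.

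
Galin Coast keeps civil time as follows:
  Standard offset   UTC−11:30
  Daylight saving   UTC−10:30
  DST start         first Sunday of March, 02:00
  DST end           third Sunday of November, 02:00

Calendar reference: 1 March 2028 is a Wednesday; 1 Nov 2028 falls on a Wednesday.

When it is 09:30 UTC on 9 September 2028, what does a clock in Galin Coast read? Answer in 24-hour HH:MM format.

1 March 2028 is a Wednesday, so the first Sunday is March 5.
1 November 2028 is a Wednesday, so the first Sunday is November 5 and the third is November 19.
At the standard offset (UTC−11:30), 09:30 UTC − 11h30m = 22:00 Galin Coast standard time (rolling into the previous day, 8 September 2028).
Daylight saving runs 5 March – 19 November; the standard-time date in Galin Coast, 8 September 2028, is inside that window, so Galin Coast is at UTC−10:30.
09:30 UTC − 10h30m = 23:00 local (rolling into the previous day, 8 September 2028).

23:00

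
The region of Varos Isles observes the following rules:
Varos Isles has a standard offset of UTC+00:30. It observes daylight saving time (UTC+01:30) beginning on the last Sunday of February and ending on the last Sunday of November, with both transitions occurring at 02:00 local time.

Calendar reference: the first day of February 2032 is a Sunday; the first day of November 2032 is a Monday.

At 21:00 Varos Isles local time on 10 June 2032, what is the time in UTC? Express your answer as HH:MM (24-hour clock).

19:30

1 February 2032 is a Sunday, so Sundays fall on 1, 8, 15, 22, 29; the last is February 29.
1 November 2032 is a Monday, so Sundays fall on 7, 14, 21, 28; the last is November 28.
Daylight saving runs 29 February – 28 November; 10 June 2032 is inside that window, so Varos Isles is at UTC+01:30.
21:00 local − 1h30m = 19:30 UTC.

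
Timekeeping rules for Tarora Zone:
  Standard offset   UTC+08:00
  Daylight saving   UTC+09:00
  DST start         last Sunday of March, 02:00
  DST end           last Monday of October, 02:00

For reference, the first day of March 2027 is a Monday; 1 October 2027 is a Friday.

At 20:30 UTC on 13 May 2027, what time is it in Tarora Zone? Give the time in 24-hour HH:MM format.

05:30

1 March 2027 is a Monday, so Sundays fall on 7, 14, 21, 28; the last is March 28.
1 October 2027 is a Friday, so Mondays fall on 4, 11, 18, 25; the last is October 25.
At the standard offset (UTC+08:00), 20:30 UTC + 8h = 04:30 Tarora Zone standard time (rolling into the next day, 14 May 2027).
The standard-time date in Tarora Zone, 14 May 2027, falls between 28 March and 25 October, so daylight saving is in effect and Tarora Zone is at UTC+09:00.
20:30 UTC + 9h = 05:30 local (rolling into the next day, 14 May 2027).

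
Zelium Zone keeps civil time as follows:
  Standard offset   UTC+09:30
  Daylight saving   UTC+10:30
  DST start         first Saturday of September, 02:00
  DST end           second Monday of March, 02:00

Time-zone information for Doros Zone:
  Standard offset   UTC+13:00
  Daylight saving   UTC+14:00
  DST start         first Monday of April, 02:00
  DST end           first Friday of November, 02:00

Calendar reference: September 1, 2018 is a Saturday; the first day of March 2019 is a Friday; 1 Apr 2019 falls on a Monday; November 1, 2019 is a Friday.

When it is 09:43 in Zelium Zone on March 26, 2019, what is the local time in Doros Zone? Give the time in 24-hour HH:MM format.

13:13

1 September 2018 is a Saturday, so the first Saturday is September 1.
1 March 2019 is a Friday, so the first Monday is March 4 and the second is March 11.
March 26, 2019 is outside the daylight-saving period (1 September 2018 – 11 March 2019), so Zelium Zone is on standard time, UTC+09:30.
09:43 Zelium Zone − 9h30m = 00:13 UTC.
1 April 2019 is a Monday, so the first Monday is April 1.
1 November 2019 is a Friday, so the first Friday is November 1.
At the standard offset (UTC+13:00), 00:13 UTC + 13h = 13:13 Doros Zone standard time.
Daylight saving runs 1 April – 1 November; the standard-time date in Doros Zone, March 26, 2019, is outside that window, so Doros Zone is on standard time at UTC+13:00.
00:13 UTC + 13h = 13:13 Doros Zone.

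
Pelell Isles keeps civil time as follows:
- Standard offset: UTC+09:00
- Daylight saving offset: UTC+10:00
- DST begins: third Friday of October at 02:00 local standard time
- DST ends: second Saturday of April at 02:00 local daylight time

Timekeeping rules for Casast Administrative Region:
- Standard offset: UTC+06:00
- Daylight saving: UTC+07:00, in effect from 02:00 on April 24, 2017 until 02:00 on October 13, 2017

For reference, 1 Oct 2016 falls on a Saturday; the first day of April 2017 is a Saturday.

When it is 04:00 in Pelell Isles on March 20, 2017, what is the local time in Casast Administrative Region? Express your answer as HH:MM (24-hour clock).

1 October 2016 is a Saturday, so the first Friday is October 7 and the third is October 21.
1 April 2017 is a Saturday, so the first Saturday is April 1 and the second is April 8.
Daylight saving runs 21 October 2016 – 8 April 2017; March 20, 2017 is inside that window, so Pelell Isles is at UTC+10:00.
04:00 Pelell Isles − 10h = 18:00 UTC (rolling into the previous day, 19 March 2017).
At the standard offset (UTC+06:00), 18:00 UTC + 6h = 00:00 Casast Administrative Region standard time (rolling into the next day, 20 March 2017).
The standard-time date in Casast Administrative Region, March 20, 2017, is outside the daylight-saving period (24 April – 13 October), so Casast Administrative Region is on standard time, UTC+06:00.
18:00 UTC + 6h = 00:00 Casast Administrative Region (rolling into the next day, 20 March 2017).

00:00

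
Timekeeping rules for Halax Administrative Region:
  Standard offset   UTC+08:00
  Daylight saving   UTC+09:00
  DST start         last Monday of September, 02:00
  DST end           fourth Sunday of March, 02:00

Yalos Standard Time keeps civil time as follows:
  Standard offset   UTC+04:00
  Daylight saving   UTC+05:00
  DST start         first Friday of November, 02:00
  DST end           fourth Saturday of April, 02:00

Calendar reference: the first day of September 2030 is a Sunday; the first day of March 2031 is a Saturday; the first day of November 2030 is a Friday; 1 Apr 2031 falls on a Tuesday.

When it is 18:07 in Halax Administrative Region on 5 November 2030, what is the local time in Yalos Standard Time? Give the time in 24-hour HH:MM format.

1 September 2030 is a Sunday, so Mondays fall on 2, 9, 16, 23, 30; the last is September 30.
1 March 2031 is a Saturday, so the first Sunday is March 2 and the fourth is March 23.
5 November 2030 falls between 30 September 2030 and 23 March 2031, so daylight saving is in effect and Halax Administrative Region is at UTC+09:00.
18:07 Halax Administrative Region − 9h = 09:07 UTC.
1 November 2030 is a Friday, so the first Friday is November 1.
1 April 2031 is a Tuesday, so the first Saturday is April 5 and the fourth is April 26.
At the standard offset (UTC+04:00), 09:07 UTC + 4h = 13:07 Yalos Standard Time standard time.
The standard-time date in Yalos Standard Time, 5 November 2030, lies within the daylight-saving period (1 November 2030 – 26 April 2031), so Yalos Standard Time is on daylight time, UTC+05:00.
09:07 UTC + 5h = 14:07 Yalos Standard Time.

14:07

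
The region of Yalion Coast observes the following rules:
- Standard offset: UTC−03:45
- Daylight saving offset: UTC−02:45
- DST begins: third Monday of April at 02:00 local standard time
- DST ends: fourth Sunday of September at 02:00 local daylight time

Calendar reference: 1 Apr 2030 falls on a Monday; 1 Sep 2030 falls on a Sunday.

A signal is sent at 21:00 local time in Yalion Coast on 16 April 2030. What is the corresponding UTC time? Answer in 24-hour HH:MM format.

23:45

1 April 2030 is a Monday, so the first Monday is April 1 and the third is April 15.
1 September 2030 is a Sunday, so the first Sunday is September 1 and the fourth is September 22.
16 April 2030 falls between 15 April and 22 September, so daylight saving is in effect and Yalion Coast is at UTC−02:45.
21:00 local + 2h45m = 23:45 UTC.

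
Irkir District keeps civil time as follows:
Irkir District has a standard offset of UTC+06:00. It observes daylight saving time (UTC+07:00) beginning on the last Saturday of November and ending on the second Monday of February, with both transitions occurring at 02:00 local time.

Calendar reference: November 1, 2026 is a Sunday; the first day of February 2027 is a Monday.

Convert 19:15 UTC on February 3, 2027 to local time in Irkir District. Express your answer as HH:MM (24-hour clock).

02:15

1 November 2026 is a Sunday, so Saturdays fall on 7, 14, 21, 28; the last is November 28.
1 February 2027 is a Monday, so the first Monday is February 1 and the second is February 8.
At the standard offset (UTC+06:00), 19:15 UTC + 6h = 01:15 Irkir District standard time (rolling into the next day, 4 February 2027).
The standard-time date in Irkir District, February 4, 2027, falls between 28 November 2026 and 8 February 2027, so daylight saving is in effect and Irkir District is at UTC+07:00.
19:15 UTC + 7h = 02:15 local (rolling into the next day, 4 February 2027).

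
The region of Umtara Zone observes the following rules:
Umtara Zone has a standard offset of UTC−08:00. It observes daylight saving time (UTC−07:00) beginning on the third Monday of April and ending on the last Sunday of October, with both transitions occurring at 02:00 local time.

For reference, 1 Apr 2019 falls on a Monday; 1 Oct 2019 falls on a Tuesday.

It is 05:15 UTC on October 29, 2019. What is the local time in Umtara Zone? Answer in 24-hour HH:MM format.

1 April 2019 is a Monday, so the first Monday is April 1 and the third is April 15.
1 October 2019 is a Tuesday, so Sundays fall on 6, 13, 20, 27; the last is October 27.
At the standard offset (UTC−08:00), 05:15 UTC − 8h = 21:15 Umtara Zone standard time (rolling into the previous day, 28 October 2019).
The standard-time date in Umtara Zone, October 28, 2019, is outside the daylight-saving period (15 April – 27 October), so Umtara Zone is on standard time, UTC−08:00.
05:15 UTC − 8h = 21:15 local (rolling into the previous day, 28 October 2019).

21:15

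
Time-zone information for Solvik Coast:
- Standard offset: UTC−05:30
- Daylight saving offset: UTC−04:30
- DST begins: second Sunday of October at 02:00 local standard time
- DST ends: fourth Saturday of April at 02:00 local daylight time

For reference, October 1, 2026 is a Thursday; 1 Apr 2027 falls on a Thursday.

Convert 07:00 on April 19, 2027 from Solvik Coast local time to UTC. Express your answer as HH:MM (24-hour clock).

11:30

1 October 2026 is a Thursday, so the first Sunday is October 4 and the second is October 11.
1 April 2027 is a Thursday, so the first Saturday is April 3 and the fourth is April 24.
April 19, 2027 falls between 11 October 2026 and 24 April 2027, so daylight saving is in effect and Solvik Coast is at UTC−04:30.
07:00 local + 4h30m = 11:30 UTC.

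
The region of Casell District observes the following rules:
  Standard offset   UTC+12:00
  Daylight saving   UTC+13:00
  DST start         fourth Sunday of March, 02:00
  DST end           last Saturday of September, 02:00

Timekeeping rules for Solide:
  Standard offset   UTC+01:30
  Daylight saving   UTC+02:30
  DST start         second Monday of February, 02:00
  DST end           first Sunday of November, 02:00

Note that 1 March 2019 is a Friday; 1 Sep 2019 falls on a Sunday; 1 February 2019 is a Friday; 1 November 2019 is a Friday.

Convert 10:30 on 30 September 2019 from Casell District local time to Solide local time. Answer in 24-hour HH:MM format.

1 March 2019 is a Friday, so the first Sunday is March 3 and the fourth is March 24.
1 September 2019 is a Sunday, so Saturdays fall on 7, 14, 21, 28; the last is September 28.
30 September 2019 is outside the daylight-saving period (24 March – 28 September), so Casell District is on standard time, UTC+12:00.
10:30 Casell District − 12h = 22:30 UTC (rolling into the previous day, 29 September 2019).
1 February 2019 is a Friday, so the first Monday is February 4 and the second is February 11.
1 November 2019 is a Friday, so the first Sunday is November 3.
At the standard offset (UTC+01:30), 22:30 UTC + 1h30m = 00:00 Solide standard time (rolling into the next day, 30 September 2019).
The standard-time date in Solide, 30 September 2019, falls between 11 February and 3 November, so daylight saving is in effect and Solide is at UTC+02:30.
22:30 UTC + 2h30m = 01:00 Solide (rolling into the next day, 30 September 2019).

01:00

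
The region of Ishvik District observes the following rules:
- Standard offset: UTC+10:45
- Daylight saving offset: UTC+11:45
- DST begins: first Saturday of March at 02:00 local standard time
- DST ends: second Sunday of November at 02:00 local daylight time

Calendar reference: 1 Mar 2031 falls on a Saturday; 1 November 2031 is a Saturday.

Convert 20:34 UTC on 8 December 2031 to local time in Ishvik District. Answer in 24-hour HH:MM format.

1 March 2031 is a Saturday, so the first Saturday is March 1.
1 November 2031 is a Saturday, so the first Sunday is November 2 and the second is November 9.
At the standard offset (UTC+10:45), 20:34 UTC + 10h45m = 07:19 Ishvik District standard time (rolling into the next day, 9 December 2031).
The standard-time date in Ishvik District, 9 December 2031, does not fall between 1 March and 9 November, so daylight saving is not in effect and Ishvik District is at UTC+10:45.
20:34 UTC + 10h45m = 07:19 local (rolling into the next day, 9 December 2031).

07:19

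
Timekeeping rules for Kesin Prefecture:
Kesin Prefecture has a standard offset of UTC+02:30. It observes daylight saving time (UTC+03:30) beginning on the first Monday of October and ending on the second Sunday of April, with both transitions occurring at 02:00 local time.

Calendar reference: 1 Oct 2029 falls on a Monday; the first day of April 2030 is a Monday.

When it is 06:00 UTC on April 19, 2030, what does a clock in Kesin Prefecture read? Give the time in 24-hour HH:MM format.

08:30

1 October 2029 is a Monday, so the first Monday is October 1.
1 April 2030 is a Monday, so the first Sunday is April 7 and the second is April 14.
At the standard offset (UTC+02:30), 06:00 UTC + 2h30m = 08:30 Kesin Prefecture standard time.
Daylight saving runs 1 October 2029 – 14 April 2030; the standard-time date in Kesin Prefecture, April 19, 2030, is outside that window, so Kesin Prefecture is on standard time at UTC+02:30.
06:00 UTC + 2h30m = 08:30 local.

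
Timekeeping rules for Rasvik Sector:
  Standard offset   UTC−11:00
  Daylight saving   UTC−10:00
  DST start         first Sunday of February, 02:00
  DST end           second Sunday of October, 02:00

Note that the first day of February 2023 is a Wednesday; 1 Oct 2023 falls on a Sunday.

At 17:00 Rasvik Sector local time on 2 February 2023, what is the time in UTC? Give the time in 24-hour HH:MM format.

1 February 2023 is a Wednesday, so the first Sunday is February 5.
1 October 2023 is a Sunday, so the first Sunday is October 1 and the second is October 8.
Daylight saving runs 5 February – 8 October; 2 February 2023 is outside that window, so Rasvik Sector is on standard time at UTC−11:00.
17:00 local + 11h = 04:00 UTC (rolling into the next day, 3 February 2023).

04:00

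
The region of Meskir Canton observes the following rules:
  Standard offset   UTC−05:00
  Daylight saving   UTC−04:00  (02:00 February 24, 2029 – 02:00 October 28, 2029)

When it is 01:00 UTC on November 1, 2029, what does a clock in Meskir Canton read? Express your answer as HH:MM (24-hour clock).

20:00

At the standard offset (UTC−05:00), 01:00 UTC − 5h = 20:00 Meskir Canton standard time (rolling into the previous day, 31 October 2029).
The standard-time date in Meskir Canton, October 31, 2029, does not fall between 24 February and 28 October, so daylight saving is not in effect and Meskir Canton is at UTC−05:00.
01:00 UTC − 5h = 20:00 local (rolling into the previous day, 31 October 2029).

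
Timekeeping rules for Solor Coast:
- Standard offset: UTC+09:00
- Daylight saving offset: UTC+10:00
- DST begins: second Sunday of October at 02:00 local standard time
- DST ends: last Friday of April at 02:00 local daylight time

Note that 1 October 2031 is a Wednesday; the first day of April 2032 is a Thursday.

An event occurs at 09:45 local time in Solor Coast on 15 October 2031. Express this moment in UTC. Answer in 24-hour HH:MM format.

23:45

1 October 2031 is a Wednesday, so the first Sunday is October 5 and the second is October 12.
1 April 2032 is a Thursday, so Fridays fall on 2, 9, 16, 23, 30; the last is April 30.
Daylight saving runs 12 October 2031 – 30 April 2032; 15 October 2031 is inside that window, so Solor Coast is at UTC+10:00.
09:45 local − 10h = 23:45 UTC (rolling into the previous day, 14 October 2031).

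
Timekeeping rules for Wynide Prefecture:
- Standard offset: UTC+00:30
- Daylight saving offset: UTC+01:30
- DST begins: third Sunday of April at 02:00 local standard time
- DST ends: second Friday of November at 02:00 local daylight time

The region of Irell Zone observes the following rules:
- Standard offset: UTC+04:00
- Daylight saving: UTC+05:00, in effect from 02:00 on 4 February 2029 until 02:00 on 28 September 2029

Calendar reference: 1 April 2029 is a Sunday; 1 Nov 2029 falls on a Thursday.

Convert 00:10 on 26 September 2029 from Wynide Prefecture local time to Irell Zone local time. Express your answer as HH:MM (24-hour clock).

1 April 2029 is a Sunday, so the first Sunday is April 1 and the third is April 15.
1 November 2029 is a Thursday, so the first Friday is November 2 and the second is November 9.
Daylight saving runs 15 April – 9 November; 26 September 2029 is inside that window, so Wynide Prefecture is at UTC+01:30.
00:10 Wynide Prefecture − 1h30m = 22:40 UTC (rolling into the previous day, 25 September 2029).
At the standard offset (UTC+04:00), 22:40 UTC + 4h = 02:40 Irell Zone standard time (rolling into the next day, 26 September 2029).
The standard-time date in Irell Zone, 26 September 2029, lies within the daylight-saving period (4 February – 28 September), so Irell Zone is on daylight time, UTC+05:00.
22:40 UTC + 5h = 03:40 Irell Zone (rolling into the next day, 26 September 2029).

03:40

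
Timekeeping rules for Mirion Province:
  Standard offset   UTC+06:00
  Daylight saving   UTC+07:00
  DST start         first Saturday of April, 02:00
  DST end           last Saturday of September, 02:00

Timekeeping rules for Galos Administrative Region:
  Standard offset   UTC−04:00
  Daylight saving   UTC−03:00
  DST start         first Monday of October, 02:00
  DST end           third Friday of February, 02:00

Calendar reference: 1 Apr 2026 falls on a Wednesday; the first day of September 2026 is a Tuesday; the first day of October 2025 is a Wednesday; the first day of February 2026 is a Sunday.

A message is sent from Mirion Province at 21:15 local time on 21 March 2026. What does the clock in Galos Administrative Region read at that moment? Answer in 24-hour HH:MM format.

1 April 2026 is a Wednesday, so the first Saturday is April 4.
1 September 2026 is a Tuesday, so Saturdays fall on 5, 12, 19, 26; the last is September 26.
21 March 2026 is outside the daylight-saving period (4 April – 26 September), so Mirion Province is on standard time, UTC+06:00.
21:15 Mirion Province − 6h = 15:15 UTC.
1 October 2025 is a Wednesday, so the first Monday is October 6.
1 February 2026 is a Sunday, so the first Friday is February 6 and the third is February 20.
At the standard offset (UTC−04:00), 15:15 UTC − 4h = 11:15 Galos Administrative Region standard time.
The standard-time date in Galos Administrative Region, 21 March 2026, does not fall between 6 October 2025 and 20 February 2026, so daylight saving is not in effect and Galos Administrative Region is at UTC−04:00.
15:15 UTC − 4h = 11:15 Galos Administrative Region.

11:15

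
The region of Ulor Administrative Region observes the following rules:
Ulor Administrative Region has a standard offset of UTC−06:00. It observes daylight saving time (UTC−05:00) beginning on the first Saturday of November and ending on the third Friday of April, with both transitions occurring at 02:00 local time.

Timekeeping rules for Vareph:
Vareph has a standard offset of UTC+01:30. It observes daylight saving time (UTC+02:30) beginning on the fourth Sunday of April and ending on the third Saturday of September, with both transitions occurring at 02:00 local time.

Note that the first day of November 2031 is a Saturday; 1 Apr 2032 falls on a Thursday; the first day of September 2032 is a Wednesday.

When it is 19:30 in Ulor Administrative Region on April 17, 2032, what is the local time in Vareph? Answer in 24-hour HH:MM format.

03:00

1 November 2031 is a Saturday, so the first Saturday is November 1.
1 April 2032 is a Thursday, so the first Friday is April 2 and the third is April 16.
April 17, 2032 is outside the daylight-saving period (1 November 2031 – 16 April 2032), so Ulor Administrative Region is on standard time, UTC−06:00.
19:30 Ulor Administrative Region + 6h = 01:30 UTC (rolling into the next day, 18 April 2032).
1 April 2032 is a Thursday, so the first Sunday is April 4 and the fourth is April 25.
1 September 2032 is a Wednesday, so the first Saturday is September 4 and the third is September 18.
At the standard offset (UTC+01:30), 01:30 UTC + 1h30m = 03:00 Vareph standard time.
The standard-time date in Vareph, April 18, 2032, does not fall between 25 April and 18 September, so daylight saving is not in effect and Vareph is at UTC+01:30.
01:30 UTC + 1h30m = 03:00 Vareph.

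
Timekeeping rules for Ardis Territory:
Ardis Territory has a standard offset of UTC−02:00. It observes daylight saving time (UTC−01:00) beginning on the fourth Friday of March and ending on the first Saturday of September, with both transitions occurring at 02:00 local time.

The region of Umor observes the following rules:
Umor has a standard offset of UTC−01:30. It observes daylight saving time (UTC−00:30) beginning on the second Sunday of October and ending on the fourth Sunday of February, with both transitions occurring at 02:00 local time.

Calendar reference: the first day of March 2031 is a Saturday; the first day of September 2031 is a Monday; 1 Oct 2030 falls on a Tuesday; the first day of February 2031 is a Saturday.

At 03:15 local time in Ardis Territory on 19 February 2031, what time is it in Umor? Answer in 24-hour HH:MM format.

04:45

1 March 2031 is a Saturday, so the first Friday is March 7 and the fourth is March 28.
1 September 2031 is a Monday, so the first Saturday is September 6.
19 February 2031 does not fall between 28 March and 6 September, so daylight saving is not in effect and Ardis Territory is at UTC−02:00.
03:15 Ardis Territory + 2h = 05:15 UTC.
1 October 2030 is a Tuesday, so the first Sunday is October 6 and the second is October 13.
1 February 2031 is a Saturday, so the first Sunday is February 2 and the fourth is February 23.
At the standard offset (UTC−01:30), 05:15 UTC − 1h30m = 03:45 Umor standard time.
The standard-time date in Umor, 19 February 2031, falls between 13 October 2030 and 23 February 2031, so daylight saving is in effect and Umor is at UTC−00:30.
05:15 UTC − 0h30m = 04:45 Umor.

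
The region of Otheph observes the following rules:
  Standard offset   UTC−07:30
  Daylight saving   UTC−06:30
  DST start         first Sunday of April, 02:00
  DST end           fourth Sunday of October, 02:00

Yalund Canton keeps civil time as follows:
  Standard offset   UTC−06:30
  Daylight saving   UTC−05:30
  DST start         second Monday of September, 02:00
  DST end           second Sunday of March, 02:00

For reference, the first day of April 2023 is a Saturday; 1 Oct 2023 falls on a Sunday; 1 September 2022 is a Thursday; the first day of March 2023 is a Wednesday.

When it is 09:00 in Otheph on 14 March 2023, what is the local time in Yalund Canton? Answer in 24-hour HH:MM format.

10:00

1 April 2023 is a Saturday, so the first Sunday is April 2.
1 October 2023 is a Sunday, so the first Sunday is October 1 and the fourth is October 22.
Daylight saving runs 2 April – 22 October; 14 March 2023 is outside that window, so Otheph is on standard time at UTC−07:30.
09:00 Otheph + 7h30m = 16:30 UTC.
1 September 2022 is a Thursday, so the first Monday is September 5 and the second is September 12.
1 March 2023 is a Wednesday, so the first Sunday is March 5 and the second is March 12.
At the standard offset (UTC−06:30), 16:30 UTC − 6h30m = 10:00 Yalund Canton standard time.
The standard-time date in Yalund Canton, 14 March 2023, does not fall between 12 September 2022 and 12 March 2023, so daylight saving is not in effect and Yalund Canton is at UTC−06:30.
16:30 UTC − 6h30m = 10:00 Yalund Canton.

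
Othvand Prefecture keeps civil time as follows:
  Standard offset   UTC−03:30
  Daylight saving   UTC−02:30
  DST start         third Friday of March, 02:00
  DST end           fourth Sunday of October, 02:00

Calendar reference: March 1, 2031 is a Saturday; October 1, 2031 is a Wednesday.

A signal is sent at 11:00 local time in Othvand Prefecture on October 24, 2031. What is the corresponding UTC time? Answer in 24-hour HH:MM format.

13:30

1 March 2031 is a Saturday, so the first Friday is March 7 and the third is March 21.
1 October 2031 is a Wednesday, so the first Sunday is October 5 and the fourth is October 26.
October 24, 2031 falls between 21 March and 26 October, so daylight saving is in effect and Othvand Prefecture is at UTC−02:30.
11:00 local + 2h30m = 13:30 UTC.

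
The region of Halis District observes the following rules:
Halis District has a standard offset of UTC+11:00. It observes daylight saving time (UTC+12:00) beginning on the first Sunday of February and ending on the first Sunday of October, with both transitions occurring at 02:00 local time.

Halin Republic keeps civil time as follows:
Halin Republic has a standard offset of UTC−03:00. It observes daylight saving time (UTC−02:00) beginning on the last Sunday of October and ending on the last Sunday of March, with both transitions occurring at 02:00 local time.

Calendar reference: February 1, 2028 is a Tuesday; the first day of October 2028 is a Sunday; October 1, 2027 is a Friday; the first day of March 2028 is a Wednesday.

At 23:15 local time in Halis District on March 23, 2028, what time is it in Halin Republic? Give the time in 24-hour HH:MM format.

09:15

1 February 2028 is a Tuesday, so the first Sunday is February 6.
1 October 2028 is a Sunday, so the first Sunday is October 1.
Daylight saving runs 6 February – 1 October; March 23, 2028 is inside that window, so Halis District is at UTC+12:00.
23:15 Halis District − 12h = 11:15 UTC.
1 October 2027 is a Friday, so Sundays fall on 3, 10, 17, 24, 31; the last is October 31.
1 March 2028 is a Wednesday, so Sundays fall on 5, 12, 19, 26; the last is March 26.
At the standard offset (UTC−03:00), 11:15 UTC − 3h = 08:15 Halin Republic standard time.
The standard-time date in Halin Republic, March 23, 2028, falls between 31 October 2027 and 26 March 2028, so daylight saving is in effect and Halin Republic is at UTC−02:00.
11:15 UTC − 2h = 09:15 Halin Republic.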